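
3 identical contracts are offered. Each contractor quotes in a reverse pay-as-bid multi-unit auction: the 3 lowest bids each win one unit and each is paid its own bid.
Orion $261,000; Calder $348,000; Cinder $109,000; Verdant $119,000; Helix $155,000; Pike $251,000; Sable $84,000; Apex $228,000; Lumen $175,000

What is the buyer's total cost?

Ordering the bids: 84,000 (Sable), 109,000 (Cinder), 119,000 (Verdant), 155,000 (Helix), 175,000 (Lumen), …
Lowest 3: Sable, Cinder, Verdant.
Total cost = 84,000 + 109,000 + 119,000 = $312,000.

Total cost: $312,000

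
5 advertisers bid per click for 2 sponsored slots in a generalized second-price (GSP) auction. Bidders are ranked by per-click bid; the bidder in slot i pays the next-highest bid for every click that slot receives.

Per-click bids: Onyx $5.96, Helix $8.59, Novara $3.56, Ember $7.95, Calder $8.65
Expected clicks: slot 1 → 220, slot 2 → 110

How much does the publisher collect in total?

Ranked by bid: $8.65 (Calder) > $8.59 (Helix) > $7.95 (Ember) > …
Slot 1: Calder pays $8.59 × 220 = $1889.80
Slot 2: Helix pays $7.95 × 110 = $874.50
Total = $2764.30

Total revenue: $2764.30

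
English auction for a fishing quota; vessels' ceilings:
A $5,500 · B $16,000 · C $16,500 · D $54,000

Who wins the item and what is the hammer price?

D wins at $16,500

Sorting limits: 54,000 (D) > 16,500 (C) > 16,000 (B) > 5,500 (A)
C is the last rival to drop out, at $16,500; D remains and wins at that price.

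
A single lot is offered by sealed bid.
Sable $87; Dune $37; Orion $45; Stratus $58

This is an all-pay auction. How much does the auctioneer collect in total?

Total revenue: $227

Bids ranked: 87 (Sable) > 58 (Stratus) > 45 (Orion) > 37 (Dune)
Every bidder forfeits their bid regardless of winning.
Revenue = 87 + 37 + 45 + 58 = $227.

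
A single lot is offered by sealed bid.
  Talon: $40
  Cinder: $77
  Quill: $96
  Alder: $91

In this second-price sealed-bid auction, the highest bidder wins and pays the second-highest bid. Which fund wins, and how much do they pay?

Rule: the highest bidder wins and pays the second-highest bid.
Sorting bids: 96 (Quill) > 91 (Alder) > 77 (Cinder) > 40 (Talon)
Quill is highest; pays the second-highest bid, $91.

Quill pays $91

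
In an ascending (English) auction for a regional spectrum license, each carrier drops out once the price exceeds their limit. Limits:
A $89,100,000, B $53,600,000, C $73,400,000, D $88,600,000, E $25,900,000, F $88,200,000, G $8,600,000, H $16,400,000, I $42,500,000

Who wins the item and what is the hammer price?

A wins at $88,600,000

Sorting limits: 89,100,000 (A) > 88,600,000 (D) > 88,200,000 (F) > 73,400,000 (C) > 53,600,000 (B) > 42,500,000 (I) > …
Once the price passes $88,600,000, only A is left; the hammer falls at D's limit of $88,600,000.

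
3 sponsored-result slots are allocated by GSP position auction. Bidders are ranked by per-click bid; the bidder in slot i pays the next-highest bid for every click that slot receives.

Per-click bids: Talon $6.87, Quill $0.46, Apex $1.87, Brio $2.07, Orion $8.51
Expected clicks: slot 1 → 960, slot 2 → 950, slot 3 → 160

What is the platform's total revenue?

Total revenue: $8860.90

Per-click bids in order: $8.51 (Orion) > $6.87 (Talon) > $2.07 (Brio) > $1.87 (Apex) > …
Slot 1: Orion pays $6.87 × 960 = $6595.20
Slot 2: Talon pays $2.07 × 950 = $1966.50
Slot 3: Brio pays $1.87 × 160 = $299.20
Total = $8860.90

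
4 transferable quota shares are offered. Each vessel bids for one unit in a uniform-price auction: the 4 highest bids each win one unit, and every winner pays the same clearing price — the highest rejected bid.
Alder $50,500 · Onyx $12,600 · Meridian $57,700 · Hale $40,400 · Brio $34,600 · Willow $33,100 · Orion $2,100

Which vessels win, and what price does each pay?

Meridian, Alder, Hale, Brio; each pays $33,100

Ordering the bids: 57,700 (Meridian), 50,500 (Alder), 40,400 (Hale), 34,600 (Brio), 33,100 (Willow), 12,600 (Onyx), …
The 4 highest are Meridian, Alder, Hale, Brio.
Clearing price = highest rejected bid = $33,100.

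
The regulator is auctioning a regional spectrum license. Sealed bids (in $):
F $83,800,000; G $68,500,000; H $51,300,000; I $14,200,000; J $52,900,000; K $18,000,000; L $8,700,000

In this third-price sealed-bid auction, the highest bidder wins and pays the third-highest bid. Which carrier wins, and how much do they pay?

Bids ranked: 83,800,000 (F) > 68,500,000 (G) > 52,900,000 (J) > 51,300,000 (H) > 18,000,000 (K) > 14,200,000 (I) > …
F is highest; pays the third-highest bid, $52,900,000.

F pays $52,900,000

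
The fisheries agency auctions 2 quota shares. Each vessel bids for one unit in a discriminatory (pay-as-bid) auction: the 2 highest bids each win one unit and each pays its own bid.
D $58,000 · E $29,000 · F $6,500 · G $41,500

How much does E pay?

E pays $0

Ordering the bids: 58,000 (D), 41,500 (G), 29,000 (E), 6,500 (F)
Top 2: D, G.
E does not win → $0.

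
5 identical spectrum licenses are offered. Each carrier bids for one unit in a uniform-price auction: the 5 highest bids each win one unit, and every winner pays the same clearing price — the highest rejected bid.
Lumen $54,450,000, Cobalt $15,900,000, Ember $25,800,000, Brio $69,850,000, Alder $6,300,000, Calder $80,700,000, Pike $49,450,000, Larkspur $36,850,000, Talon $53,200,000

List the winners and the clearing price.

Bids ranked high→low: 80,700,000 (Calder), 69,850,000 (Brio), 54,450,000 (Lumen), 53,200,000 (Talon), 49,450,000 (Pike), 36,850,000 (Larkspur), 25,800,000 (Ember), …
Top 5: Calder, Brio, Lumen, Talon, Pike.
Clearing price = highest rejected bid = $36,850,000.

Calder, Brio, Lumen, Talon, Pike; each pays $36,850,000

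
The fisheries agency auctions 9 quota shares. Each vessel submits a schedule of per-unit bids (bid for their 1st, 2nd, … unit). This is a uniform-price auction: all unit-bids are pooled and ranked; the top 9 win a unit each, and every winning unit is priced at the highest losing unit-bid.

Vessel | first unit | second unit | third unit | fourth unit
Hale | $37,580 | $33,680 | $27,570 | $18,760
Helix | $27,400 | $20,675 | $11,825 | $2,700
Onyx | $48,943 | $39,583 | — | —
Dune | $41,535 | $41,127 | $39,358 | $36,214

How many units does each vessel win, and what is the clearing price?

Dune 4, Hale 3, Onyx 2; clearing price $27,400

Merging the schedules and taking the best 9: 48,943 (Onyx-1), 41,535 (Dune-1), 41,127 (Dune-2), 39,583 (Onyx-2), 39,358 (Dune-3), 37,580 (Hale-1), 36,214 (Dune-4), 33,680 (Hale-2), 27,570 (Hale-3)
Highest rejected unit-bid = $27,400.
Allocation: Dune 4, Hale 3, Onyx 2.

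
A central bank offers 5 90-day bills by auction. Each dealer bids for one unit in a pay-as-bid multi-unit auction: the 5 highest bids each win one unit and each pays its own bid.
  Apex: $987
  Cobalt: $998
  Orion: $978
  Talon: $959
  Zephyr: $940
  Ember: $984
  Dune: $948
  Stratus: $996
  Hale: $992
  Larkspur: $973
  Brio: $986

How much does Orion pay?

Orion pays $0

Ordering the bids: 998 (Cobalt), 996 (Stratus), 992 (Hale), 987 (Apex), 986 (Brio), 984 (Ember), 978 (Orion), …
Winners (5 units): Cobalt, Stratus, Hale, Apex, Brio.
Orion does not win → $0.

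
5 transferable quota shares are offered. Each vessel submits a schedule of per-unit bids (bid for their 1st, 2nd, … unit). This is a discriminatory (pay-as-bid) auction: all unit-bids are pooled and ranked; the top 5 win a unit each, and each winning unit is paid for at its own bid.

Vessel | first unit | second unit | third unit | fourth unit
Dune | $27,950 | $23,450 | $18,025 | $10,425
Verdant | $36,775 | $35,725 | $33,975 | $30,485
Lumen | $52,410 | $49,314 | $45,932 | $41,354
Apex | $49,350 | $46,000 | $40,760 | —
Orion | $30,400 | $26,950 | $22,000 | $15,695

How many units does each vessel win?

Pooled unit-bids ranked (top 5): 52,410 (Lumen-1), 49,350 (Apex-1), 49,314 (Lumen-2), 46,000 (Apex-2), 45,932 (Lumen-3)
Next rejected bid: $41,354 (not a price — pay-as-bid).
Allocation: Apex 2, Lumen 3.

Apex 2, Lumen 3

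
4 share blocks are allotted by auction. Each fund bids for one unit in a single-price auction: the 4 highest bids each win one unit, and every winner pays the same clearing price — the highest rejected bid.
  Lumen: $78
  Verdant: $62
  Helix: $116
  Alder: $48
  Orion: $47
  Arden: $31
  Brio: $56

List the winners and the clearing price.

Sorting: 116 (Helix), 78 (Lumen), 62 (Verdant), 56 (Brio), 48 (Alder), 47 (Orion), …
The 4 highest are Helix, Lumen, Verdant, Brio.
Clearing price = highest rejected bid = $48.

Helix, Lumen, Verdant, Brio; each pays $48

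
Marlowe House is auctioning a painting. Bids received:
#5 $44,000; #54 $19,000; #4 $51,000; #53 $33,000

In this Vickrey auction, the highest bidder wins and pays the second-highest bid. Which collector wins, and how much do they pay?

#4 pays $44,000

Bids ranked: 51,000 (#4) > 44,000 (#5) > 33,000 (#53) > 19,000 (#54)
Second-price: #4 pays #5's bid of $44,000.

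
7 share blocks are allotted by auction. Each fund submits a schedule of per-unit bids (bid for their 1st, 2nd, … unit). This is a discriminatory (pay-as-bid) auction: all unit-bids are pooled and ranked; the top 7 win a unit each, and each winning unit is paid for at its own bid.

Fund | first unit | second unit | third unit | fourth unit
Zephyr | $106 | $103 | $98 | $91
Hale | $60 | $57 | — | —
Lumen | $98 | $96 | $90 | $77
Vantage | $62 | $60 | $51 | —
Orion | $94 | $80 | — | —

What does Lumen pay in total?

Lumen pays $194

Merging the schedules and taking the best 7: 106 (Zephyr-1), 103 (Zephyr-2), 98 (Zephyr-3), 98 (Lumen-1), 96 (Lumen-2), 94 (Orion-1), 91 (Zephyr-4)
Next rejected bid: $90 (not a price — pay-as-bid).
Lumen's winning unit-bids: 98 + 96 = $194.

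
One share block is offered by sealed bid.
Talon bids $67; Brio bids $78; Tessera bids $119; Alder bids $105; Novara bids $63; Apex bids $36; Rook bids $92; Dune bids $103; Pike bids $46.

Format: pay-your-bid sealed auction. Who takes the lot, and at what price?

Tessera pays $119

Rule: the highest bidder wins and pays their own bid.
Sorting bids: 119 (Tessera) > 105 (Alder) > 103 (Dune) > 92 (Rook) > 78 (Brio) > 67 (Talon) > …
First-price: Tessera pays what they bid, $119.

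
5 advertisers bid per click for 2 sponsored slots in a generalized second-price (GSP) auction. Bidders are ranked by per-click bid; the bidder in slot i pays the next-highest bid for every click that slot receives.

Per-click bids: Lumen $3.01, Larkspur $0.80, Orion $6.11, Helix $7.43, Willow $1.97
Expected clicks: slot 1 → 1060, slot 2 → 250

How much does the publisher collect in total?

Sorting advertisers: $7.43 (Helix) > $6.11 (Orion) > $3.01 (Lumen) > …
Slot 1: Helix pays $6.11 × 1060 = $6476.60
Slot 2: Orion pays $3.01 × 250 = $752.50
Total = $7229.10

Total revenue: $7229.10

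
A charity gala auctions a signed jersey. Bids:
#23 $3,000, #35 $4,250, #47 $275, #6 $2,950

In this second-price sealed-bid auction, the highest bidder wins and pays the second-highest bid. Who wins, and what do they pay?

#35 pays $3,000

Bids ranked: 4,250 (#35) > 3,000 (#23) > 2,950 (#6) > 275 (#47)
#35 is highest; pays the second-highest bid, $3,000.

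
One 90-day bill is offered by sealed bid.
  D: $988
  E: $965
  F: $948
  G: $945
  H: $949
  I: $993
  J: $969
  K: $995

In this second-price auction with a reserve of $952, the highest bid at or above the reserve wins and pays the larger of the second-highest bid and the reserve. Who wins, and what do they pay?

Second-price auction with a reserve of $952: the highest bid at or above the reserve wins and pays the larger of the second-highest bid and the reserve.
Bids ranked: 995 (K) > 993 (I) > 988 (D) > 969 (J) > 965 (E) > 949 (H) > …
Highest eligible bid: K at $995.
max(second-highest $993, reserve $952) = $993; the reserve does not bind.

K pays $993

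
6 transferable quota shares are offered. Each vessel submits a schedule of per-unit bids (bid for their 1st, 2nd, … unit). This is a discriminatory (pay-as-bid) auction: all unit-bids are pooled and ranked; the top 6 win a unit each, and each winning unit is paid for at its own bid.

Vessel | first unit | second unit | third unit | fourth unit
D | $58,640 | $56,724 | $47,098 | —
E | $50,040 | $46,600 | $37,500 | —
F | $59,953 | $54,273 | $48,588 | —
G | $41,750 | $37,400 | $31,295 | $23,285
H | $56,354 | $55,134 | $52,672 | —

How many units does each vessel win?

D 2, F 2, H 2

Pooled unit-bids ranked (top 6): 59,953 (F-1), 58,640 (D-1), 56,724 (D-2), 56,354 (H-1), 55,134 (H-2), 54,273 (F-2)
Next rejected bid: $52,672 (not a price — pay-as-bid).
Allocation: D 2, F 2, H 2.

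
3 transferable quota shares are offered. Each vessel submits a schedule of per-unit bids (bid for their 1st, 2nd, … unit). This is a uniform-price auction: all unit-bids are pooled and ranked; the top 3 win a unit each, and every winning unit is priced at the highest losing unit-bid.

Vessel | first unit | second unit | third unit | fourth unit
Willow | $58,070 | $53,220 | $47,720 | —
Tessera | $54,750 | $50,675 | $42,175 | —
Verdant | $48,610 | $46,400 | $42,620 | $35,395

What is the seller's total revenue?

All unit-bids, highest first — top 3: 58,070 (Willow-1), 54,750 (Tessera-1), 53,220 (Willow-2)
The (k+1)-th unit-bid is $50,675.
Allocation: Tessera 1, Willow 2. Every unit priced at $50,675.
Revenue = 3 × 50,675 = $152,025.

Total revenue: $152,025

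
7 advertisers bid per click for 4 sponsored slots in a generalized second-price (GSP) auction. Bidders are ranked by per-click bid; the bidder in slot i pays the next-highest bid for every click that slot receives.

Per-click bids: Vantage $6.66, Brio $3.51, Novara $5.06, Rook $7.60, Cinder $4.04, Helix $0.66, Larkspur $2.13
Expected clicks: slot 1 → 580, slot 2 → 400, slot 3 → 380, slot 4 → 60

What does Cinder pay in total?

Cinder pays $210.60

Sorting advertisers: $7.60 (Rook) > $6.66 (Vantage) > $5.06 (Novara) > $4.04 (Cinder) > $3.51 (Brio) > …
Cinder holds slot 4 → pays next bid $3.51 × 60 clicks = $210.60.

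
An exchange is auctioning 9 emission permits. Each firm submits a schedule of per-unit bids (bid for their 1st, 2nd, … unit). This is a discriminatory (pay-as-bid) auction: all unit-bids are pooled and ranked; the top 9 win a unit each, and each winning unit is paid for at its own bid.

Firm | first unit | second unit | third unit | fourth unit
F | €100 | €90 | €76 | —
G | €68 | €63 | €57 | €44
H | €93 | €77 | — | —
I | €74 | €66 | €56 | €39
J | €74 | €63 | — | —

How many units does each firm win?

Merging the schedules and taking the best 9: 100 (F-1), 93 (H-1), 90 (F-2), 77 (H-2), 76 (F-3), 74 (I-1), 74 (J-1), 68 (G-1), 66 (I-2)
Next rejected bid: €63 (not a price — pay-as-bid).
Allocation: F 3, G 1, H 2, I 2, J 1.

F 3, G 1, H 2, I 2, J 1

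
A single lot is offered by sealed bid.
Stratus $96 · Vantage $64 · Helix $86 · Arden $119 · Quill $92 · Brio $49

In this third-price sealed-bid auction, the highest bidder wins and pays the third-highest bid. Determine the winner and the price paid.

Arden pays $92

Rule: the highest bidder wins and pays the third-highest bid.
Sorting bids: 119 (Arden) > 96 (Stratus) > 92 (Quill) > 86 (Helix) > 64 (Vantage) > 49 (Brio)
Arden wins; payment is bid #3 in the ranking = $92.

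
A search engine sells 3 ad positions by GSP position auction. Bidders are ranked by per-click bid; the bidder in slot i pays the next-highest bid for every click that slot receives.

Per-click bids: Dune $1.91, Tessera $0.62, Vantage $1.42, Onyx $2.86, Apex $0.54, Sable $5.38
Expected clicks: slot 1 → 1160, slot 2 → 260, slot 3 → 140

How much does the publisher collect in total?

Total revenue: $4013.00

Ranked by bid: $5.38 (Sable) > $2.86 (Onyx) > $1.91 (Dune) > $1.42 (Vantage) > …
Slot 1: Sable pays $2.86 × 1160 = $3317.60
Slot 2: Onyx pays $1.91 × 260 = $496.60
Slot 3: Dune pays $1.42 × 140 = $198.80
Total = $4013.00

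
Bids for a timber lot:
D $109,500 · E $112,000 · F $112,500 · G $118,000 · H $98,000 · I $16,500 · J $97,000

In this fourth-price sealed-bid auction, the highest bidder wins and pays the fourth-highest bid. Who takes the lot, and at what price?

Bids ranked: 118,000 (G) > 112,500 (F) > 112,000 (E) > 109,500 (D) > 98,000 (H) > 97,000 (J) > …
G wins; payment is bid #4 in the ranking = $109,500.

G pays $109,500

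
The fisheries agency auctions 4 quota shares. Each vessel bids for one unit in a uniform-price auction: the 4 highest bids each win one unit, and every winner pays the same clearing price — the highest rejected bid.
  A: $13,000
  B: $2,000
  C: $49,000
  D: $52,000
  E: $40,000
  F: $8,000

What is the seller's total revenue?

Total revenue: $32,000

Bids ranked high→low: 52,000 (D), 49,000 (C), 40,000 (E), 13,000 (A), 8,000 (F), 2,000 (B)
The 4 highest are D, C, E, A.
Highest unsuccessful bid: $8,000 → clearing price.
Total revenue = 4 × $8,000 = $32,000.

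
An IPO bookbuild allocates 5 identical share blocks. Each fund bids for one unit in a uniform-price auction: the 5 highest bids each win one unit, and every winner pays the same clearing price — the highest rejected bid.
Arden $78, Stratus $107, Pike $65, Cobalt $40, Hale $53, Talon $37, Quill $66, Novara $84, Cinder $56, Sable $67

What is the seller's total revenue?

Total revenue: $325

Bids ranked high→low: 107 (Stratus), 84 (Novara), 78 (Arden), 67 (Sable), 66 (Quill), 65 (Pike), 56 (Cinder), …
Top 5: Stratus, Novara, Arden, Sable, Quill.
Clearing price = highest rejected bid = $65.
Total revenue = 5 × $65 = $325.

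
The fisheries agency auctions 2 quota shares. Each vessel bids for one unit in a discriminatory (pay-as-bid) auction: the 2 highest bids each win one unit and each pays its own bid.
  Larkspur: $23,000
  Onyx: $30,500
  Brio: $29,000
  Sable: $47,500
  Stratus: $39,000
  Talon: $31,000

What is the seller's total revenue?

Bids ranked high→low: 47,500 (Sable), 39,000 (Stratus), 31,000 (Talon), 30,500 (Onyx), …
Top 2: Sable, Stratus.
Total revenue = 47,500 + 39,000 = $86,500.

Total revenue: $86,500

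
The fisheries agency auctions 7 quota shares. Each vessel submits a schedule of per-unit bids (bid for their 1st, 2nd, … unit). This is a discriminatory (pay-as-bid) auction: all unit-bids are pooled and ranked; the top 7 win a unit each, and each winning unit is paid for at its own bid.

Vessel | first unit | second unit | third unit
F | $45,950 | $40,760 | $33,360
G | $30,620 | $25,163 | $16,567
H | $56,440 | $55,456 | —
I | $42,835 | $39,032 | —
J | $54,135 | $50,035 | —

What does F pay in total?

All unit-bids, highest first — top 7: 56,440 (H-1), 55,456 (H-2), 54,135 (J-1), 50,035 (J-2), 45,950 (F-1), 42,835 (I-1), 40,760 (F-2)
Next rejected bid: $39,032 (not a price — pay-as-bid).
F's winning unit-bids: 45,950 + 40,760 = $86,710.

F pays $86,710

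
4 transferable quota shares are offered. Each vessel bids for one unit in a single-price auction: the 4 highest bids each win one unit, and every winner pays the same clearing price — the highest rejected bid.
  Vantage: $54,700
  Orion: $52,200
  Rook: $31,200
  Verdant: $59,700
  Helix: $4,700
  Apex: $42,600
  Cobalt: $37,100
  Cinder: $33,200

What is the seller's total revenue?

Total revenue: $148,400

Ordering the bids: 59,700 (Verdant), 54,700 (Vantage), 52,200 (Orion), 42,600 (Apex), 37,100 (Cobalt), 33,200 (Cinder), …
Winners (4 units): Verdant, Vantage, Orion, Apex.
First losing bid is Cobalt's $37,100, which sets the uniform price.
Total revenue = 4 × $37,100 = $148,400.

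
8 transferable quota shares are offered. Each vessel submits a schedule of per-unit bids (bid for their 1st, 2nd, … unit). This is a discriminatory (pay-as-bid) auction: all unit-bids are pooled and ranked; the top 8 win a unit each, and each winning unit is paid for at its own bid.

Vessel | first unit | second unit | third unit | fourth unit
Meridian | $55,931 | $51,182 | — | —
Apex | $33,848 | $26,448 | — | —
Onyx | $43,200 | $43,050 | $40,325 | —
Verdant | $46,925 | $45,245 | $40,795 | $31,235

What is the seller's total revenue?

Total revenue: $366,653

Merging the schedules and taking the best 8: 55,931 (Meridian-1), 51,182 (Meridian-2), 46,925 (Verdant-1), 45,245 (Verdant-2), 43,200 (Onyx-1), 43,050 (Onyx-2), 40,795 (Verdant-3), 40,325 (Onyx-3)
Next rejected bid: $33,848 (not a price — pay-as-bid).
Each winning unit pays its own bid.
Revenue = 55,931 + 51,182 + 46,925 + 45,245 + 43,200 + 43,050 + 40,795 + 40,325 = $366,653.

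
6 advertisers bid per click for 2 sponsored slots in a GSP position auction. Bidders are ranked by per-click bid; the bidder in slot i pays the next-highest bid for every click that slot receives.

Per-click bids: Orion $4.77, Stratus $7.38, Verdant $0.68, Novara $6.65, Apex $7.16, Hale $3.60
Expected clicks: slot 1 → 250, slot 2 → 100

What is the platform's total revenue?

Total revenue: $2455.00

Sorting advertisers: $7.38 (Stratus) > $7.16 (Apex) > $6.65 (Novara) > …
Slot 1: Stratus pays $7.16 × 250 = $1790.00
Slot 2: Apex pays $6.65 × 100 = $665.00
Total = $2455.00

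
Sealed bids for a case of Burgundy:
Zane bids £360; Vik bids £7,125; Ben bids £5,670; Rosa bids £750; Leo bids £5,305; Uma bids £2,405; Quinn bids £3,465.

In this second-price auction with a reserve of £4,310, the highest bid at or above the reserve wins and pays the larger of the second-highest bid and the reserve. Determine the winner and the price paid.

Bids in order: 7,125 (Vik) > 5,670 (Ben) > 5,305 (Leo) > 3,465 (Quinn) > 2,405 (Uma) > 750 (Rosa) > …
Highest eligible bid: Vik at £7,125.
max(second-highest £5,670, reserve £4,310) = £5,670; the reserve does not bind.

Vik pays £5,670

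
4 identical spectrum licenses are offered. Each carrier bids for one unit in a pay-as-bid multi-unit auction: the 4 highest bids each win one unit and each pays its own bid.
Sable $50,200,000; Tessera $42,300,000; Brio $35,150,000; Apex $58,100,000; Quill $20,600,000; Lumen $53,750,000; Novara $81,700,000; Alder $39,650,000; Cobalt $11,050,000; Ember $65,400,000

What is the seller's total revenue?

Ordering the bids: 81,700,000 (Novara), 65,400,000 (Ember), 58,100,000 (Apex), 53,750,000 (Lumen), 50,200,000 (Sable), 42,300,000 (Tessera), …
The 4 highest are Novara, Ember, Apex, Lumen.
Total revenue = 81,700,000 + 65,400,000 + 58,100,000 + 53,750,000 = $258,950,000.

Total revenue: $258,950,000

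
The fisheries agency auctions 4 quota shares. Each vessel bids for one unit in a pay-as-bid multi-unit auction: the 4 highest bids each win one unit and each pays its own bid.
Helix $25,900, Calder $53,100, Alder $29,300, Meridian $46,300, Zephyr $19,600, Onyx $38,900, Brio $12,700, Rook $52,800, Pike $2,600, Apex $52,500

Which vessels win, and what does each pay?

Calder $53,100, Rook $52,800, Apex $52,500, Meridian $46,300

Bids ranked high→low: 53,100 (Calder), 52,800 (Rook), 52,500 (Apex), 46,300 (Meridian), 38,900 (Onyx), 29,300 (Alder), …
The 4 highest are Calder, Rook, Apex, Meridian.
Each winner pays its own bid: Calder $53,100, Rook $52,800, Apex $52,500, Meridian $46,300.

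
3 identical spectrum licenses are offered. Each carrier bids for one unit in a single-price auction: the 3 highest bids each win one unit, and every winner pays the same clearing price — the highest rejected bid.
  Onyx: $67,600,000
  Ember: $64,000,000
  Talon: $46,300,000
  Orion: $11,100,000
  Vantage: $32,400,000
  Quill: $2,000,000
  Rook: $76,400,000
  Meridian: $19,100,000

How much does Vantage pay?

Vantage pays $0

Sorting: 76,400,000 (Rook), 67,600,000 (Onyx), 64,000,000 (Ember), 46,300,000 (Talon), 32,400,000 (Vantage), …
The 3 highest are Rook, Onyx, Ember.
Highest unsuccessful bid: $46,300,000 → clearing price.
Vantage does not win → pays $0.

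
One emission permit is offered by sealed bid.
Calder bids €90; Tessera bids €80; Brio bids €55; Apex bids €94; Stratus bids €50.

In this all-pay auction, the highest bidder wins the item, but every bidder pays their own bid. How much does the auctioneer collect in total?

Total revenue: €369

Sorting bids: 94 (Apex) > 90 (Calder) > 80 (Tessera) > 55 (Brio) > 50 (Stratus)
Every bidder forfeits their bid regardless of winning.
Revenue = 90 + 80 + 55 + 94 + 50 = €369.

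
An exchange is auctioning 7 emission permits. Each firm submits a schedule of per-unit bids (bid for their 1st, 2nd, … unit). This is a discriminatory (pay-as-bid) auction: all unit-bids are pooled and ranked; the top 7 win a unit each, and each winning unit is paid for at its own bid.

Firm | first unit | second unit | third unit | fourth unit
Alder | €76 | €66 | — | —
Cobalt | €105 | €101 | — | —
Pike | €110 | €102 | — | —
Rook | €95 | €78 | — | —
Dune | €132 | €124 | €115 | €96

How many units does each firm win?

Cobalt 2, Dune 3, Pike 2

Merging the schedules and taking the best 7: 132 (Dune-1), 124 (Dune-2), 115 (Dune-3), 110 (Pike-1), 105 (Cobalt-1), 102 (Pike-2), 101 (Cobalt-2)
Next rejected bid: €96 (not a price — pay-as-bid).
Allocation: Cobalt 2, Dune 3, Pike 2.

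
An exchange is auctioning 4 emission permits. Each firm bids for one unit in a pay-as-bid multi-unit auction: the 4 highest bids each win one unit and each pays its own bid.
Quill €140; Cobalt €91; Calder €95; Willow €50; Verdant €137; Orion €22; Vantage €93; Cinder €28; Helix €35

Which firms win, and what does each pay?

Quill €140, Verdant €137, Calder €95, Vantage €93

Ordering the bids: 140 (Quill), 137 (Verdant), 95 (Calder), 93 (Vantage), 91 (Cobalt), 50 (Willow), …
Winners (4 units): Quill, Verdant, Calder, Vantage.
Each winner pays its own bid: Quill €140, Verdant €137, Calder €95, Vantage €93.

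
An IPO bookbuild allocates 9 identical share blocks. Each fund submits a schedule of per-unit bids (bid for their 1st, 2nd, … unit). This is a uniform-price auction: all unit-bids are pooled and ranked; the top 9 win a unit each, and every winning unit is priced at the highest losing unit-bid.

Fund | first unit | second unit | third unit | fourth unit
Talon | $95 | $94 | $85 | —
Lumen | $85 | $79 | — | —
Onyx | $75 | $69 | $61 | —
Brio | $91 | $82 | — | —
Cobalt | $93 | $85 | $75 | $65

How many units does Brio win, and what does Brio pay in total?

Brio: 2 units, pays $150

Merging the schedules and taking the best 9: 95 (Talon-1), 94 (Talon-2), 93 (Cobalt-1), 91 (Brio-1), 85 (Talon-3), 85 (Lumen-1), 85 (Cobalt-2), 82 (Brio-2), 79 (Lumen-2)
First bid not allocated: $75.
Brio wins 2 unit(s) at $75 each.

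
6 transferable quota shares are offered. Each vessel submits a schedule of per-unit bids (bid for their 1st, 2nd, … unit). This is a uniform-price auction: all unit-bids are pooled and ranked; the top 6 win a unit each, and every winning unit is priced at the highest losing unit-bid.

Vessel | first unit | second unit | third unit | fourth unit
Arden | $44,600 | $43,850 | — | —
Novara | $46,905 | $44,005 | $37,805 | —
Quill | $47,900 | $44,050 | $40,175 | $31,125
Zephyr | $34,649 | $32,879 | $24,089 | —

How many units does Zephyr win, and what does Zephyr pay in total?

Zephyr: 0 units, pays $0

Merging the schedules and taking the best 6: 47,900 (Quill-1), 46,905 (Novara-1), 44,600 (Arden-1), 44,050 (Quill-2), 44,005 (Novara-2), 43,850 (Arden-2)
The (k+1)-th unit-bid is $40,175.
Zephyr wins 0 unit(s) at $40,175 each.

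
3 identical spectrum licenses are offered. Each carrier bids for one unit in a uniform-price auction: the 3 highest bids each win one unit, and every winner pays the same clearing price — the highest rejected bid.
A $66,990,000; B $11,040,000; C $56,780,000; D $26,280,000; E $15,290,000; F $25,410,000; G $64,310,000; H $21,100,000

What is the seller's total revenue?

Ordering the bids: 66,990,000 (A), 64,310,000 (G), 56,780,000 (C), 26,280,000 (D), 25,410,000 (F), …
The 3 highest are A, G, C.
First losing bid is D's $26,280,000, which sets the uniform price.
Total revenue = 3 × $26,280,000 = $78,840,000.

Total revenue: $78,840,000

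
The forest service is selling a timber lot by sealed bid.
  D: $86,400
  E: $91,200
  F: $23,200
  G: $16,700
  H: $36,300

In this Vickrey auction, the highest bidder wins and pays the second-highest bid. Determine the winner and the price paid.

Rule: the highest bidder wins and pays the second-highest bid.
Bids ranked: 91,200 (E) > 86,400 (D) > 36,300 (H) > 23,200 (F) > 16,700 (G)
E wins with the highest bid; price is set by the runner-up at $86,400.

E pays $86,400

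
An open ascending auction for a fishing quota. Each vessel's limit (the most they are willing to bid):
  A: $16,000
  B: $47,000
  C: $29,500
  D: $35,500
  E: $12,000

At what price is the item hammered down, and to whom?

Rule: the price rises until one bidder remains; the winner pays the price at which the last rival dropped out.
Limits ranked: 47,000 (B) > 35,500 (D) > 29,500 (C) > 16,000 (A) > 12,000 (E)
Bidding ends when D exits at $35,500; B takes it.

B wins at $35,500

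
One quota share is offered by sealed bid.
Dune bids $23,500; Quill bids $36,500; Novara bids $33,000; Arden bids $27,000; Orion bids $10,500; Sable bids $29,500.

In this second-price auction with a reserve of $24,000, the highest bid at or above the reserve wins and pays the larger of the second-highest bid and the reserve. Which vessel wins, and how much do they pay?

Quill pays $33,000

Rule: the highest bid at or above the reserve wins and pays the larger of the second-highest bid and the reserve.
Sorting bids: 36,500 (Quill) > 33,000 (Novara) > 29,500 (Sable) > 27,000 (Arden) > 23,500 (Dune) > 10,500 (Orion)
Highest eligible bid: Quill at $36,500.
Second-highest bid $33,000 exceeds the reserve $24,000 → payment $33,000.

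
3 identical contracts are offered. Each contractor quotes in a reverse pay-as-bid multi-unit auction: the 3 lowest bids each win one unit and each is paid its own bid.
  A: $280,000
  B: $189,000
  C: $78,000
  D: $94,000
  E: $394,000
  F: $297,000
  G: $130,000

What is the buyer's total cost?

Total cost: $302,000

Ordering the bids: 78,000 (C), 94,000 (D), 130,000 (G), 189,000 (B), 280,000 (A), …
Lowest 3: C, D, G.
Total cost = 78,000 + 94,000 + 130,000 = $302,000.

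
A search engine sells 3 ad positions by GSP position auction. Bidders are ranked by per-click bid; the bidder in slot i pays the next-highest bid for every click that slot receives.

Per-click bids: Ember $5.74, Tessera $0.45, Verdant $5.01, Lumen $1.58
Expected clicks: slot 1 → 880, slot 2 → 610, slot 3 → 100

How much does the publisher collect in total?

Total revenue: $5417.60

Ranked by bid: $5.74 (Ember) > $5.01 (Verdant) > $1.58 (Lumen) > $0.45 (Tessera)
Slot 1: Ember pays $5.01 × 880 = $4408.80
Slot 2: Verdant pays $1.58 × 610 = $963.80
Slot 3: Lumen pays $0.45 × 100 = $45.00
Total = $5417.60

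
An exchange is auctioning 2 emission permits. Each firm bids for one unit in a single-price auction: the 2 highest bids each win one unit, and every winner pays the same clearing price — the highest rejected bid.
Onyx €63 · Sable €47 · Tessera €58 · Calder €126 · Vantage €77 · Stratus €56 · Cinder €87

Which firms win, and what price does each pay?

Calder, Cinder; each pays €77

Sorting: 126 (Calder), 87 (Cinder), 77 (Vantage), 63 (Onyx), …
Winners (2 units): Calder, Cinder.
Clearing price = highest rejected bid = €77.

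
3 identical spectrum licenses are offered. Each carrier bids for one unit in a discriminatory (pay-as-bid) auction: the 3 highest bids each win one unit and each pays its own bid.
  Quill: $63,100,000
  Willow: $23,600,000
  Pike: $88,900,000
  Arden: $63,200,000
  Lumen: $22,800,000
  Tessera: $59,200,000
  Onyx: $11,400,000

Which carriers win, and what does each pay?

Pike $88,900,000, Arden $63,200,000, Quill $63,100,000

Sorting: 88,900,000 (Pike), 63,200,000 (Arden), 63,100,000 (Quill), 59,200,000 (Tessera), 23,600,000 (Willow), …
The 3 highest are Pike, Arden, Quill.
Each winner pays its own bid: Pike $88,900,000, Arden $63,200,000, Quill $63,100,000.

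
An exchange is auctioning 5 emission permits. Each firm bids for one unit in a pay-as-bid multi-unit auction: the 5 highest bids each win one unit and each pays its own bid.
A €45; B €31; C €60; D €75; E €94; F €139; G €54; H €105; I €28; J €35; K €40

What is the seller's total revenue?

Total revenue: €473

Ordering the bids: 139 (F), 105 (H), 94 (E), 75 (D), 60 (C), 54 (G), 45 (A), …
Winners (5 units): F, H, E, D, C.
Total revenue = 139 + 105 + 94 + 75 + 60 = €473.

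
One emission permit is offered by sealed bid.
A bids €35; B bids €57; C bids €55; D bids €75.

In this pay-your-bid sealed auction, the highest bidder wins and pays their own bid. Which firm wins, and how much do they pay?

Pay-your-bid sealed auction: the highest bidder wins and pays their own bid.
Sorting bids: 75 (D) > 57 (B) > 55 (C) > 35 (A)
D has the highest bid and pays exactly that: €75.

D pays €75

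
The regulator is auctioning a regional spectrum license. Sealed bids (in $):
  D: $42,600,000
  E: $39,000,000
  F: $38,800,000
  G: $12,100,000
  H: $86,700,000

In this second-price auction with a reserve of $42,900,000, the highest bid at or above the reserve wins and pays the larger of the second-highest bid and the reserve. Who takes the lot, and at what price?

H pays $42,900,000

Sorting bids: 86,700,000 (H) > 42,600,000 (D) > 39,000,000 (E) > 38,800,000 (F) > 12,100,000 (G)
H has the top bid at or above the reserve ($86,700,000).
max(second-highest $42,600,000, reserve $42,900,000) = $42,900,000.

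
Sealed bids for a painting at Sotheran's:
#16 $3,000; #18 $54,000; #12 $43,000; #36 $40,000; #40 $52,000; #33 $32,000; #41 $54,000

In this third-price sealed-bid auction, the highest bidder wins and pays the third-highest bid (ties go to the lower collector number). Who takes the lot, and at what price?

#18 pays $52,000

Sorting bids: 54,000 (#18) > 54,000 (#41) > 52,000 (#40) > 43,000 (#12) > 40,000 (#36) > 32,000 (#33) > …
#18 and #41 tie at $54,000; tie-break gives it to #18.
#18 is highest; pays the third-highest bid, $52,000.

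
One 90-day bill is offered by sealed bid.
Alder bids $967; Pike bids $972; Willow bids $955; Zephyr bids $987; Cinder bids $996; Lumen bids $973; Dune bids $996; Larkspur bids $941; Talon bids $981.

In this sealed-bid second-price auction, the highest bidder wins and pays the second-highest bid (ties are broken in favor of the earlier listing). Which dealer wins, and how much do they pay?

Bids ranked: 996 (Cinder) > 996 (Dune) > 987 (Zephyr) > 981 (Talon) > 973 (Lumen) > 972 (Pike) > …
Cinder and Dune tie at $996; tie-break gives it to Cinder.
Cinder wins with the highest bid; price is set by the runner-up at $996.

Cinder pays $996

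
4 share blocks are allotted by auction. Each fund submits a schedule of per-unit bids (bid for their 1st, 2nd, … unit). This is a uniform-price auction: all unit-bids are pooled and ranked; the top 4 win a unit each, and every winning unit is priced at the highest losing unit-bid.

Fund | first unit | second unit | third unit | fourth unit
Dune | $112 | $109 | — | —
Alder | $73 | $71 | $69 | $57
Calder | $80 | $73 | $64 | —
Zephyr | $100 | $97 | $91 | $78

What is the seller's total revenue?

Total revenue: $364

Pooled unit-bids ranked (top 4): 112 (Dune-1), 109 (Dune-2), 100 (Zephyr-1), 97 (Zephyr-2)
First bid not allocated: $91.
Allocation: Dune 2, Zephyr 2. Every unit priced at $91.
Revenue = 4 × 91 = $364.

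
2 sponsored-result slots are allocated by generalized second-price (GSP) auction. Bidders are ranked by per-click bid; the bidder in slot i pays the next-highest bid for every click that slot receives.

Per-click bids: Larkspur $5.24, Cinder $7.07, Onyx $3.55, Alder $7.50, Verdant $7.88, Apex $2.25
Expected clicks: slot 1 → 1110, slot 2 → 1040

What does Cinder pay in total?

Cinder pays $0.00

Ranked by bid: $7.88 (Verdant) > $7.50 (Alder) > $7.07 (Cinder) > …
Cinder ranks below slot 2 → no slot, pays nothing.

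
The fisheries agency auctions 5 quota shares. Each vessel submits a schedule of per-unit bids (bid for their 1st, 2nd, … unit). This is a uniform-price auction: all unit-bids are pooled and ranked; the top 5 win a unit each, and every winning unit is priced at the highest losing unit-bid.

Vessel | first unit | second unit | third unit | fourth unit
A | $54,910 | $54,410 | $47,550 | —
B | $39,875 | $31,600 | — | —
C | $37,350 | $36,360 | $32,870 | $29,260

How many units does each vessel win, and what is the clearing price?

A 3, B 1, C 1; clearing price $36,360

Merging the schedules and taking the best 5: 54,910 (A-1), 54,410 (A-2), 47,550 (A-3), 39,875 (B-1), 37,350 (C-1)
The (k+1)-th unit-bid is $36,360.
Allocation: A 3, B 1, C 1.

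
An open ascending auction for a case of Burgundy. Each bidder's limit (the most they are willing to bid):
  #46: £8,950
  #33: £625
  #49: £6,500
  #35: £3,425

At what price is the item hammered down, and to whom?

#46 wins at £6,500

Ascending (English) auction: the price rises until one bidder remains; the winner pays the price at which the last rival dropped out.
Limits in order: 8,950 (#46) > 6,500 (#49) > 3,425 (#35) > 625 (#33)
#49 is the last rival to drop out, at £6,500; #46 remains and wins at that price.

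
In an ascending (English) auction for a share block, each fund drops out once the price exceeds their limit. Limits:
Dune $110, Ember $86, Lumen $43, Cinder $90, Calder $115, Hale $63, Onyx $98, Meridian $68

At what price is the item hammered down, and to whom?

Calder wins at $110

Limits in order: 115 (Calder) > 110 (Dune) > 98 (Onyx) > 90 (Cinder) > 86 (Ember) > 68 (Meridian) > …
Dune is the last rival to drop out, at $110; Calder remains and wins at that price.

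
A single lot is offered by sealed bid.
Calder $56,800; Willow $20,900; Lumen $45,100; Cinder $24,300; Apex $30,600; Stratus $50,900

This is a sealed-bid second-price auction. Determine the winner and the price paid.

Calder pays $50,900

Bids in order: 56,800 (Calder) > 50,900 (Stratus) > 45,100 (Lumen) > 30,600 (Apex) > 24,300 (Cinder) > 20,900 (Willow)
Calder is highest; pays the second-highest bid, $50,900.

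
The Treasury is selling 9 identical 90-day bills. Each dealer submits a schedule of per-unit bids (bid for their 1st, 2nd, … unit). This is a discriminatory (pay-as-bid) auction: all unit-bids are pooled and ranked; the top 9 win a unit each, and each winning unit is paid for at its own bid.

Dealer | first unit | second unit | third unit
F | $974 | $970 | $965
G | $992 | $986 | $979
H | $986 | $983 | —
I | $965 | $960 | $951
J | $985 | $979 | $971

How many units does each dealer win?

F 1, G 3, H 2, J 3

Merging the schedules and taking the best 9: 992 (G-1), 986 (G-2), 986 (H-1), 985 (J-1), 983 (H-2), 979 (G-3), 979 (J-2), 974 (F-1), 971 (J-3)
Next rejected bid: $970 (not a price — pay-as-bid).
Allocation: F 1, G 3, H 2, J 3.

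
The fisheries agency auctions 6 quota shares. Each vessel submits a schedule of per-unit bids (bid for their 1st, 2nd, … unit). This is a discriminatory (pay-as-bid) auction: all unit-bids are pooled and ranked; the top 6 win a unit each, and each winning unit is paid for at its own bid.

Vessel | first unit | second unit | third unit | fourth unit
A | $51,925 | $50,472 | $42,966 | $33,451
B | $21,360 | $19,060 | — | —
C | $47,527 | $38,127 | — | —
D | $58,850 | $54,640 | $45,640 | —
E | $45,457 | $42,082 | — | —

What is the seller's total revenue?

Pooled unit-bids ranked (top 6): 58,850 (D-1), 54,640 (D-2), 51,925 (A-1), 50,472 (A-2), 47,527 (C-1), 45,640 (D-3)
Next rejected bid: $45,457 (not a price — pay-as-bid).
Each winning unit pays its own bid.
Revenue = 58,850 + 54,640 + 51,925 + 50,472 + 47,527 + 45,640 = $309,054.

Total revenue: $309,054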